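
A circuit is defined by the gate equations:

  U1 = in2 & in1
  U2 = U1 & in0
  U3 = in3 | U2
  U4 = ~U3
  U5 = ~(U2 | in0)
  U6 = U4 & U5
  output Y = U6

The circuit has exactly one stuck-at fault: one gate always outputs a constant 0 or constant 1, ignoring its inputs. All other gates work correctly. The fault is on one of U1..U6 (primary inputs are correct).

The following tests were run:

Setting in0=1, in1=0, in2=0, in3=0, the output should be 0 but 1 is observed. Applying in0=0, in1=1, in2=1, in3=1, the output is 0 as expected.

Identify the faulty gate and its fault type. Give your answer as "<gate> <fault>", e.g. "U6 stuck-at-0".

U5 stuck-at-1

Fault-free values for test 1 (in0=1, in1=0, in2=0, in3=0): U1=0, U2=0, U3=0, U4=1, U5=0, U6=0, giving Y=0. Observed 1.
Test 1: faults giving observed 1 are {U5 stuck-at-1, U6 stuck-at-1}.
Test 2 (in0=0, in1=1, in2=1, in3=1): fault-free U1=1, U2=0, U3=1, U4=0, U5=1, U6=0 → 0; observed 0. Eliminates U6 stuck-at-1.
Only U5 stuck-at-1 is consistent with every test.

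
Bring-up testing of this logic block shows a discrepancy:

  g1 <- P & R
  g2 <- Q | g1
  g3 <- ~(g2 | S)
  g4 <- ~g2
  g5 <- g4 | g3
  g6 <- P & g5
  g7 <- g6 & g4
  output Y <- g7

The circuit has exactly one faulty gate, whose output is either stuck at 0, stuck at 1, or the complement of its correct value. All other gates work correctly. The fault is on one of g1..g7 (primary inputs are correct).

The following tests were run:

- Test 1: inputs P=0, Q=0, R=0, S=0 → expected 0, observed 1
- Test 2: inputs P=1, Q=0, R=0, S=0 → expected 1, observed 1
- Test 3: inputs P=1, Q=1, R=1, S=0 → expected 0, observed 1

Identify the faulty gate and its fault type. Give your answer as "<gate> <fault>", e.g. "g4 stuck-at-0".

Fault-free values for test 1 (P=0, Q=0, R=0, S=0): g1=0, g2=0, g3=1, g4=1, g5=1, g6=0, g7=0, giving Y=0. Observed 1.
Test 1: faults giving observed 1 are {g6 stuck-at-1, g6 inverted output, g7 stuck-at-1, g7 inverted output}.
Test 2 (P=1, Q=0, R=0, S=0): fault-free g1=0, g2=0, g3=1, g4=1, g5=1, g6=1, g7=1 → 1; observed 1. Eliminates g6 inverted output, g7 inverted output.
Test 3 (P=1, Q=1, R=1, S=0): fault-free g1=1, g2=1, g3=0, g4=0, g5=0, g6=0, g7=0 → 0; observed 1. Eliminates g6 stuck-at-1.
Only g7 stuck-at-1 is consistent with every test.

g7 stuck-at-1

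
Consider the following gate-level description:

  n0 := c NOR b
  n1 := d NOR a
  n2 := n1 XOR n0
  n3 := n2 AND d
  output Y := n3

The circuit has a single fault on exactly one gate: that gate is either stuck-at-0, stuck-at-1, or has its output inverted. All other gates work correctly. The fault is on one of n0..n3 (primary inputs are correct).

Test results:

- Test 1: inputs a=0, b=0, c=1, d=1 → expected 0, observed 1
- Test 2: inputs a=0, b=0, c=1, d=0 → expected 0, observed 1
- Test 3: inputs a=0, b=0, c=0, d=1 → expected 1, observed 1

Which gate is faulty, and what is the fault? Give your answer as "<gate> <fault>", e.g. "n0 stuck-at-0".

Fault-free values for test 1 (a=0, b=0, c=1, d=1): n0=0, n1=0, n2=0, n3=0, giving Y=0. Observed 1.
Test 1: faults giving observed 1 are {n0 stuck-at-1, n0 inverted output, n1 stuck-at-1, n1 inverted output, n2 stuck-at-1, n2 inverted output, n3 stuck-at-1, n3 inverted output}.
Test 2 (a=0, b=0, c=1, d=0): fault-free n0=0, n1=1, n2=1, n3=0 → 0; observed 1. Eliminates n0 stuck-at-1, n0 inverted output, n1 stuck-at-1, n1 inverted output, n2 stuck-at-1, n2 inverted output.
Test 3 (a=0, b=0, c=0, d=1): fault-free n0=1, n1=0, n2=1, n3=1 → 1; observed 1. Eliminates n3 inverted output.
Only n3 stuck-at-1 is consistent with every test.

n3 stuck-at-1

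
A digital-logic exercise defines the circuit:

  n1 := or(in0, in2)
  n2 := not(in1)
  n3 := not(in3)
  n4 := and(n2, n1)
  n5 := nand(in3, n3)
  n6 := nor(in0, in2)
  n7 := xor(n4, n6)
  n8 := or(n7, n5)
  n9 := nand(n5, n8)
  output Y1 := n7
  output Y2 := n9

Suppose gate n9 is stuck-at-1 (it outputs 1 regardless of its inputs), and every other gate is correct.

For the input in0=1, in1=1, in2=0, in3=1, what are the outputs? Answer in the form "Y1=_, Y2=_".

Propagate with n9 forced: n1=1, n2=0, n3=0, n4=0, n5=1, n6=0, n7=0, n8=1, n9=1 [stuck-at-1].
So the outputs are Y1=0, Y2=1. (Without the fault they would be Y1=0, Y2=0.)

Y1=0, Y2=1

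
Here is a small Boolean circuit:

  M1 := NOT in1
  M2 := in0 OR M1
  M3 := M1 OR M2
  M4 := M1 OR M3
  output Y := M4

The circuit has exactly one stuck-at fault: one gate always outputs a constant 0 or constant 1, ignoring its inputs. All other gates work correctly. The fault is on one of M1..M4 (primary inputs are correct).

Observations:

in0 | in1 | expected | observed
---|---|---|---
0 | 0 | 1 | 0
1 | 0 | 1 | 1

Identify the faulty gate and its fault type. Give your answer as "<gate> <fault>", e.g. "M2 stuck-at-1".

M1 stuck-at-0

Fault-free values for test 1 (in0=0, in1=0): M1=1, M2=1, M3=1, M4=1, giving Y=1. Observed 0.
Test 1: faults giving observed 0 are {M1 stuck-at-0, M4 stuck-at-0}.
Test 2 (in0=1, in1=0): fault-free M1=1, M2=1, M3=1, M4=1 → 1; observed 1. Eliminates M4 stuck-at-0.
Only M1 stuck-at-0 is consistent with every test.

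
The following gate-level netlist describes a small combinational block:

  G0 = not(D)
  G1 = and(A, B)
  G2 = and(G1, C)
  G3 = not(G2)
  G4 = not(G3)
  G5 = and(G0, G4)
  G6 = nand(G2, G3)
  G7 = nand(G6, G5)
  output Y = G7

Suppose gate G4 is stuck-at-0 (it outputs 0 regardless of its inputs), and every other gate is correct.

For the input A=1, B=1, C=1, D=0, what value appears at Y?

1

Propagate with G4 forced: G0=1, G1=1, G2=1, G3=0, G4=0 [stuck-at-0], G5=0, G6=1, G7=1.
So Y = 1. (Without the fault it would be 0.)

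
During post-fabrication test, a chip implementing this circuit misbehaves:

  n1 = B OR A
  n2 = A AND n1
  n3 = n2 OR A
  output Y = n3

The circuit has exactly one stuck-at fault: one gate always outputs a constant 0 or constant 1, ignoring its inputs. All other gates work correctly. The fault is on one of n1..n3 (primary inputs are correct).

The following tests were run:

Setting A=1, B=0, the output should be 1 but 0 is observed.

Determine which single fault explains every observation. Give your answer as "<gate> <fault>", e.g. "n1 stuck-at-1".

Fault-free values for test 1 (A=1, B=0): n1=1, n2=1, n3=1, giving Y=1. Observed 0.
Test 1: faults giving observed 0 are {n3 stuck-at-0}.
Only n3 stuck-at-0 is consistent with every test.

n3 stuck-at-0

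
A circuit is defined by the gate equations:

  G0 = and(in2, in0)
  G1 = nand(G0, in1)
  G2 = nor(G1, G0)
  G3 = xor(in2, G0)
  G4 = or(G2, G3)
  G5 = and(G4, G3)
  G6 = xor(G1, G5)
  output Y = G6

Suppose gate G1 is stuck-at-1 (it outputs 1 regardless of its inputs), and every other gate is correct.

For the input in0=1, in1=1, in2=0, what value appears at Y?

1

Propagate with G1 forced: G0=0, G1=1 [stuck-at-1], G2=0, G3=0, G4=0, G5=0, G6=1.
So Y = 1. (Same as the fault-free value — the fault is masked on this input.)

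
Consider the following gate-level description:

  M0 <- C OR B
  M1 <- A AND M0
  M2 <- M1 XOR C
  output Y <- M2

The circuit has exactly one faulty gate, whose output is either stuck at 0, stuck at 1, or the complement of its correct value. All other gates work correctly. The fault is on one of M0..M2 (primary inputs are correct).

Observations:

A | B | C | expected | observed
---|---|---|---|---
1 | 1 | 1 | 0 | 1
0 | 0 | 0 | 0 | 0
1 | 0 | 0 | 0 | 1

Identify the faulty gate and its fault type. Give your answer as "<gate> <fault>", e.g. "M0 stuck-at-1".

M0 inverted output

Fault-free values for test 1 (A=1, B=1, C=1): M0=1, M1=1, M2=0, giving Y=0. Observed 1.
Test 1: faults giving observed 1 are {M0 stuck-at-0, M0 inverted output, M1 stuck-at-0, M1 inverted output, M2 stuck-at-1, M2 inverted output}.
Test 2 (A=0, B=0, C=0): fault-free M0=0, M1=0, M2=0 → 0; observed 0. Eliminates M1 inverted output, M2 stuck-at-1, M2 inverted output.
Test 3 (A=1, B=0, C=0): fault-free M0=0, M1=0, M2=0 → 0; observed 1. Eliminates M0 stuck-at-0, M1 stuck-at-0.
Only M0 inverted output is consistent with every test.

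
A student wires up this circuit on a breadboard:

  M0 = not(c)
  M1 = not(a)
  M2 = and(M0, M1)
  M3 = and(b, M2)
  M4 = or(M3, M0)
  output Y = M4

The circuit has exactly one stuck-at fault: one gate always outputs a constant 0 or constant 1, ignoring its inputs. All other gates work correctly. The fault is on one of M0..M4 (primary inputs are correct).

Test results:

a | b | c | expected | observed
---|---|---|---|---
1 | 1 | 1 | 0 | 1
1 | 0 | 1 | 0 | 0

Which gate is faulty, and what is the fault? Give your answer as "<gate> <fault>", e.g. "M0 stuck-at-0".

M2 stuck-at-1

Fault-free values for test 1 (a=1, b=1, c=1): M0=0, M1=0, M2=0, M3=0, M4=0, giving Y=0. Observed 1.
Test 1: faults giving observed 1 are {M0 stuck-at-1, M2 stuck-at-1, M3 stuck-at-1, M4 stuck-at-1}.
Test 2 (a=1, b=0, c=1): fault-free M0=0, M1=0, M2=0, M3=0, M4=0 → 0; observed 0. Eliminates M0 stuck-at-1, M3 stuck-at-1, M4 stuck-at-1.
Only M2 stuck-at-1 is consistent with every test.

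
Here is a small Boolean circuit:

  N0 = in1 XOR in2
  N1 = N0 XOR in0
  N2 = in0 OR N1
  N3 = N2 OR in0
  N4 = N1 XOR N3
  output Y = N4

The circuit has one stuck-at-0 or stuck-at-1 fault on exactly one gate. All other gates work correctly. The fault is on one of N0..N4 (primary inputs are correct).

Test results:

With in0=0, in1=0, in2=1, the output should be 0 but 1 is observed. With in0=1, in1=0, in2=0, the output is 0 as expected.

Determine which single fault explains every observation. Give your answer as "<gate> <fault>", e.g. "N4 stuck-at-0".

Fault-free values for test 1 (in0=0, in1=0, in2=1): N0=1, N1=1, N2=1, N3=1, N4=0, giving Y=0. Observed 1.
Test 1: faults giving observed 1 are {N2 stuck-at-0, N3 stuck-at-0, N4 stuck-at-1}.
Test 2 (in0=1, in1=0, in2=0): fault-free N0=0, N1=1, N2=1, N3=1, N4=0 → 0; observed 0. Eliminates N3 stuck-at-0, N4 stuck-at-1.
Only N2 stuck-at-0 is consistent with every test.

N2 stuck-at-0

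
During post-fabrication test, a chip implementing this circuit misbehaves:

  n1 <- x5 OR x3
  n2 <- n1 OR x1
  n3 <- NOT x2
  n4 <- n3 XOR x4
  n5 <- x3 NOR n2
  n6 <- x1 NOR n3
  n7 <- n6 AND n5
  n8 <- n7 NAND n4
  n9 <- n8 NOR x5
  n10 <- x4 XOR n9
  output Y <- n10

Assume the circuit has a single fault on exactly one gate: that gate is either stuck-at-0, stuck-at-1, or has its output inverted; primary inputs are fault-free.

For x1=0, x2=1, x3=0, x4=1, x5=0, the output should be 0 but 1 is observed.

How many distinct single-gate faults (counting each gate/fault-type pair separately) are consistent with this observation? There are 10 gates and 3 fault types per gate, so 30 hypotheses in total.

20

Fault-free: n1=0, n2=0, n3=0, n4=1, n5=1, n6=1, n7=1, n8=0, n9=1, n10=0 → 0. Observed 1.
  n1: stuck-at-1, inverted output ✓; others ✗
  n2: stuck-at-1, inverted output ✓; others ✗
  n3: stuck-at-1, inverted output ✓; others ✗
  n4: stuck-at-0, inverted output ✓; others ✗
  n5: stuck-at-0, inverted output ✓; others ✗
  n6: stuck-at-0, inverted output ✓; others ✗
  n7: stuck-at-0, inverted output ✓; others ✗
  n8: stuck-at-1, inverted output ✓; others ✗
  n9: stuck-at-0, inverted output ✓; others ✗
  n10: stuck-at-1, inverted output ✓; others ✗
Consistent faults: {n1 stuck-at-1, n1 inverted output, n2 stuck-at-1, n2 inverted output, n3 stuck-at-1, n3 inverted output, n4 stuck-at-0, n4 inverted output, n5 stuck-at-0, n5 inverted output, n6 stuck-at-0, n6 inverted output, n7 stuck-at-0, n7 inverted output, n8 stuck-at-1, n8 inverted output, n9 stuck-at-0, n9 inverted output, n10 stuck-at-1, n10 inverted output} — 20 in all.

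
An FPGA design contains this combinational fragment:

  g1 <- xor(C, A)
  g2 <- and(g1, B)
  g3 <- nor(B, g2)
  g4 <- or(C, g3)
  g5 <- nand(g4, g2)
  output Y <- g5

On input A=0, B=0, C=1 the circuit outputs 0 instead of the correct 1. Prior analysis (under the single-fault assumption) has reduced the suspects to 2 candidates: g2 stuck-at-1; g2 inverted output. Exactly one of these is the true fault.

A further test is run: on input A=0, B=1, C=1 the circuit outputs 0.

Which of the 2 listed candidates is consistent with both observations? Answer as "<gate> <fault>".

Evaluate each candidate on input A=0, B=1, C=1:
  g2 stuck-at-1: g1=1, g2=1 [stuck-at-1], g3=0, g4=1, g5=0 → 0 — matches
  g2 inverted output: g1=1, g2=0 [inverted output], g3=0, g4=1, g5=1 → 1 — eliminated
Only g2 stuck-at-1 reproduces the observed 0.

g2 stuck-at-1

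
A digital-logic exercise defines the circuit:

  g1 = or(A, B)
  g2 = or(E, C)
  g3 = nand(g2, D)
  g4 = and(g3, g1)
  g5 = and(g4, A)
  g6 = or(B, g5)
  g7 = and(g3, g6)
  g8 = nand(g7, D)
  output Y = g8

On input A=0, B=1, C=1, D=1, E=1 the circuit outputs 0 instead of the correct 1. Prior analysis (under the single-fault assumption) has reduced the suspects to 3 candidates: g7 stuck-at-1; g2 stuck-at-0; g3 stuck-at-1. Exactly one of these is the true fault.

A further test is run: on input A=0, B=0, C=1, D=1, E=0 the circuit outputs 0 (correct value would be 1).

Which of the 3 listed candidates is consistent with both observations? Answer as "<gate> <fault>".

Evaluate each candidate on input A=0, B=0, C=1, D=1, E=0:
  g7 stuck-at-1: g1=0, g2=1, g3=0, g4=0, g5=0, g6=0, g7=1 [stuck-at-1], g8=0 → 0 — matches
  g2 stuck-at-0: g1=0, g2=0 [stuck-at-0], g3=1, g4=0, g5=0, g6=0, g7=0, g8=1 → 1 — eliminated
  g3 stuck-at-1: g1=0, g2=1, g3=1 [stuck-at-1], g4=0, g5=0, g6=0, g7=0, g8=1 → 1 — eliminated
Only g7 stuck-at-1 reproduces the observed 0.

g7 stuck-at-1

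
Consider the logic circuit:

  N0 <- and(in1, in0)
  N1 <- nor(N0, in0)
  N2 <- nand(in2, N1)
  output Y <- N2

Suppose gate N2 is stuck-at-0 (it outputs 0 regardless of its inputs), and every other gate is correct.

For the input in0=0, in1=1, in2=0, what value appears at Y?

Propagate with N2 forced: N0=0, N1=1, N2=0 [stuck-at-0].
So Y = 0. (Without the fault it would be 1.)

0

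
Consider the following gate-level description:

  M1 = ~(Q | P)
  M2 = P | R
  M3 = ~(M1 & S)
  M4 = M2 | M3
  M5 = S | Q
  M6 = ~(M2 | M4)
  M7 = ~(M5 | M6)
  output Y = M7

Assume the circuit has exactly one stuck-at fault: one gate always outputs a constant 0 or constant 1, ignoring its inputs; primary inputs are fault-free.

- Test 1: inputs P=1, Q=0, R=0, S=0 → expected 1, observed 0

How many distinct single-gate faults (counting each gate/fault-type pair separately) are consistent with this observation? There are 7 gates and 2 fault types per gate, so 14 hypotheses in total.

Fault-free: M1=0, M2=1, M3=1, M4=1, M5=0, M6=0, M7=1 → 1. Observed 0.
  M1 stuck-at-0: output 1 ✗
  M1 stuck-at-1: output 1 ✗
  M2 stuck-at-0: output 1 ✗
  M2 stuck-at-1: output 1 ✗
  M3 stuck-at-0: output 1 ✗
  M3 stuck-at-1: output 1 ✗
  M4 stuck-at-0: output 1 ✗
  M4 stuck-at-1: output 1 ✗
  M5 stuck-at-0: output 1 ✗
  M5 stuck-at-1: output 0 ✓
  M6 stuck-at-0: output 1 ✗
  M6 stuck-at-1: output 0 ✓
  M7 stuck-at-0: output 0 ✓
  M7 stuck-at-1: output 1 ✗
Consistent faults: {M5 stuck-at-1, M6 stuck-at-1, M7 stuck-at-0} — 3 in all.

3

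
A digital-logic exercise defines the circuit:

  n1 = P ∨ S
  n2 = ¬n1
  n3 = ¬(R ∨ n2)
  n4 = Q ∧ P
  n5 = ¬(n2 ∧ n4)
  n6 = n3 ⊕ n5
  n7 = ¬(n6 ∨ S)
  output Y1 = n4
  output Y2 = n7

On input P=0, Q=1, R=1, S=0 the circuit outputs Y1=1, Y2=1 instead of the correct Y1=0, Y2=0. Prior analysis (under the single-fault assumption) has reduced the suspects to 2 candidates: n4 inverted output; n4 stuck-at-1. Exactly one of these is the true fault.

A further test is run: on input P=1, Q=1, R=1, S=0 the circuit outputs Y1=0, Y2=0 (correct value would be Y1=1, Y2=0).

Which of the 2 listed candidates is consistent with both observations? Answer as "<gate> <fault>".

n4 inverted output

Evaluate each candidate on input P=1, Q=1, R=1, S=0:
  n4 inverted output: n1=1, n2=0, n3=0, n4=0 [inverted output], n5=1, n6=1, n7=0 → Y1=0, Y2=0 — matches
  n4 stuck-at-1: n1=1, n2=0, n3=0, n4=1 [stuck-at-1], n5=1, n6=1, n7=0 → Y1=1, Y2=0 — eliminated
Only n4 inverted output reproduces the observed Y1=0, Y2=0.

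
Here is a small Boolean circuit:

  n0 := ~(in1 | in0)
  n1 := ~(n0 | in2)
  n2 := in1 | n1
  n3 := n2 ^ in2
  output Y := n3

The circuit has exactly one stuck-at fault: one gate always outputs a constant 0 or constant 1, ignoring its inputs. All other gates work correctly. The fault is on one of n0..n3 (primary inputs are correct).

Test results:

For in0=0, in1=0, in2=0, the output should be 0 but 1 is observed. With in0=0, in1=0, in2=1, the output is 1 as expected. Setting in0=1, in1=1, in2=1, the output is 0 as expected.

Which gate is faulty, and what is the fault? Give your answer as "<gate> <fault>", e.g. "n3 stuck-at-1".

Fault-free values for test 1 (in0=0, in1=0, in2=0): n0=1, n1=0, n2=0, n3=0, giving Y=0. Observed 1.
Test 1: faults giving observed 1 are {n0 stuck-at-0, n1 stuck-at-1, n2 stuck-at-1, n3 stuck-at-1}.
Test 2 (in0=0, in1=0, in2=1): fault-free n0=1, n1=0, n2=0, n3=1 → 1; observed 1. Eliminates n1 stuck-at-1, n2 stuck-at-1.
Test 3 (in0=1, in1=1, in2=1): fault-free n0=0, n1=0, n2=1, n3=0 → 0; observed 0. Eliminates n3 stuck-at-1.
Only n0 stuck-at-0 is consistent with every test.

n0 stuck-at-0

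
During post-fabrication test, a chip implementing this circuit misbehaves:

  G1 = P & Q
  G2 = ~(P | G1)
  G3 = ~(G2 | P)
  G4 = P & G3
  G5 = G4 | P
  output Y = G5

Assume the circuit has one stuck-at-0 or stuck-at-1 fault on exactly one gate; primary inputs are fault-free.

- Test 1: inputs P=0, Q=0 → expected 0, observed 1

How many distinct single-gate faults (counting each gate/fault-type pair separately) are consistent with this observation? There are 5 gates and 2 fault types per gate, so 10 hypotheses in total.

2

Fault-free: G1=0, G2=1, G3=0, G4=0, G5=0 → 0. Observed 1.
  G1 stuck-at-0: output 0 ✗
  G1 stuck-at-1: output 0 ✗
  G2 stuck-at-0: output 0 ✗
  G2 stuck-at-1: output 0 ✗
  G3 stuck-at-0: output 0 ✗
  G3 stuck-at-1: output 0 ✗
  G4 stuck-at-0: output 0 ✗
  G4 stuck-at-1: output 1 ✓
  G5 stuck-at-0: output 0 ✗
  G5 stuck-at-1: output 1 ✓
Consistent faults: {G4 stuck-at-1, G5 stuck-at-1} — 2 in all.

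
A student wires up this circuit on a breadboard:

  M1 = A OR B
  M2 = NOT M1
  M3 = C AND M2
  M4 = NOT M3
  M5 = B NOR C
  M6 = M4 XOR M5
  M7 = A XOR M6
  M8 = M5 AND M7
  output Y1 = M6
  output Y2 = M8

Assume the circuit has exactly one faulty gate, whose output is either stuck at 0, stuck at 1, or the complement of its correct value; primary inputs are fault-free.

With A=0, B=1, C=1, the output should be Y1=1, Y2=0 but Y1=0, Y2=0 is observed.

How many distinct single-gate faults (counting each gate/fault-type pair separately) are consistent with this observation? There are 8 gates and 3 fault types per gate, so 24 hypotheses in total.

Fault-free: M1=1, M2=0, M3=0, M4=1, M5=0, M6=1, M7=1, M8=0 → Y1=1, Y2=0. Observed Y1=0, Y2=0.
  M1: stuck-at-0, inverted output ✓; others ✗
  M2: stuck-at-1, inverted output ✓; others ✗
  M3: stuck-at-1, inverted output ✓; others ✗
  M4: stuck-at-0, inverted output ✓; others ✗
  M5: stuck-at-1, inverted output ✓; others ✗
  M6: stuck-at-0, inverted output ✓; others ✗
  M7: none of the 3 fault types match ✗
  M8: none of the 3 fault types match ✗
Consistent faults: {M1 stuck-at-0, M1 inverted output, M2 stuck-at-1, M2 inverted output, M3 stuck-at-1, M3 inverted output, M4 stuck-at-0, M4 inverted output, M5 stuck-at-1, M5 inverted output, M6 stuck-at-0, M6 inverted output} — 12 in all.

12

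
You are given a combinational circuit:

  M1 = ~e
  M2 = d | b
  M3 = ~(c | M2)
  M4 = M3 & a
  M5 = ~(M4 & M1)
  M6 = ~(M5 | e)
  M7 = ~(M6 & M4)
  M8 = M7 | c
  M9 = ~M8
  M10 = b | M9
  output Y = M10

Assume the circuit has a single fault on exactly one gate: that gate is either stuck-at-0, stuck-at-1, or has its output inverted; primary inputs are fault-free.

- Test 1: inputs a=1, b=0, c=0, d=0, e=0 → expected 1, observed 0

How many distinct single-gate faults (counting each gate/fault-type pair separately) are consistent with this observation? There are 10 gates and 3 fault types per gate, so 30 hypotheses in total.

Fault-free: M1=1, M2=0, M3=1, M4=1, M5=0, M6=1, M7=0, M8=0, M9=1, M10=1 → 1. Observed 0.
  M1: stuck-at-0, inverted output ✓; others ✗
  M2: stuck-at-1, inverted output ✓; others ✗
  M3: stuck-at-0, inverted output ✓; others ✗
  M4: stuck-at-0, inverted output ✓; others ✗
  M5: stuck-at-1, inverted output ✓; others ✗
  M6: stuck-at-0, inverted output ✓; others ✗
  M7: stuck-at-1, inverted output ✓; others ✗
  M8: stuck-at-1, inverted output ✓; others ✗
  M9: stuck-at-0, inverted output ✓; others ✗
  M10: stuck-at-0, inverted output ✓; others ✗
Consistent faults: {M1 stuck-at-0, M1 inverted output, M2 stuck-at-1, M2 inverted output, M3 stuck-at-0, M3 inverted output, M4 stuck-at-0, M4 inverted output, M5 stuck-at-1, M5 inverted output, M6 stuck-at-0, M6 inverted output, M7 stuck-at-1, M7 inverted output, M8 stuck-at-1, M8 inverted output, M9 stuck-at-0, M9 inverted output, M10 stuck-at-0, M10 inverted output} — 20 in all.

20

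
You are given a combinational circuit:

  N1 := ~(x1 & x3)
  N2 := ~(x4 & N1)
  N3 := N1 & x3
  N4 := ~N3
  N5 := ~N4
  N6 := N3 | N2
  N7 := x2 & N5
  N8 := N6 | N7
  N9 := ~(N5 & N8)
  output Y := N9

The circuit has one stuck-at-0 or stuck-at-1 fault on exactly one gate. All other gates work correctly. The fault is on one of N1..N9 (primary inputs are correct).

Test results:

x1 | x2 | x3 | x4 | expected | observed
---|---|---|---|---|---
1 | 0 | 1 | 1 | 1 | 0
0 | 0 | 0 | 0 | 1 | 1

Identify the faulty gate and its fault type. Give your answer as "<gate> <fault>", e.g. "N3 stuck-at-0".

N1 stuck-at-1

Fault-free values for test 1 (x1=1, x2=0, x3=1, x4=1): N1=0, N2=1, N3=0, N4=1, N5=0, N6=1, N7=0, N8=1, N9=1, giving Y=1. Observed 0.
Test 1: faults giving observed 0 are {N1 stuck-at-1, N3 stuck-at-1, N4 stuck-at-0, N5 stuck-at-1, N9 stuck-at-0}.
Test 2 (x1=0, x2=0, x3=0, x4=0): fault-free N1=1, N2=1, N3=0, N4=1, N5=0, N6=1, N7=0, N8=1, N9=1 → 1; observed 1. Eliminates N3 stuck-at-1, N4 stuck-at-0, N5 stuck-at-1, N9 stuck-at-0.
Only N1 stuck-at-1 is consistent with every test.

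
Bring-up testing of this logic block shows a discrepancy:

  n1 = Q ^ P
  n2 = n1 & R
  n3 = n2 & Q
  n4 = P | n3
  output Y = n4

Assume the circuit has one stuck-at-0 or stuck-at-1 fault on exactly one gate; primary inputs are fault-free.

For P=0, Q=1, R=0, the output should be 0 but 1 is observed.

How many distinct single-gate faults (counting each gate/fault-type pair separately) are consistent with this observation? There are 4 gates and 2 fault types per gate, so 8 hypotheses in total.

Fault-free: n1=1, n2=0, n3=0, n4=0 → 0. Observed 1.
  n1 stuck-at-0: output 0 ✗
  n1 stuck-at-1: output 0 ✗
  n2 stuck-at-0: output 0 ✗
  n2 stuck-at-1: output 1 ✓
  n3 stuck-at-0: output 0 ✗
  n3 stuck-at-1: output 1 ✓
  n4 stuck-at-0: output 0 ✗
  n4 stuck-at-1: output 1 ✓
Consistent faults: {n2 stuck-at-1, n3 stuck-at-1, n4 stuck-at-1} — 3 in all.

3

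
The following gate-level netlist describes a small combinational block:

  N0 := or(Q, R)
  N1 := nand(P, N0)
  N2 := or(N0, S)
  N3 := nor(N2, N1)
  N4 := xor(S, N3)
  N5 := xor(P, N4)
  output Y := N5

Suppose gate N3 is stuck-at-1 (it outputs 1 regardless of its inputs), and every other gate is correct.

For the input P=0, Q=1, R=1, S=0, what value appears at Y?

1

Propagate with N3 forced: N0=1, N1=1, N2=1, N3=1 [stuck-at-1], N4=1, N5=1.
So Y = 1. (Without the fault it would be 0.)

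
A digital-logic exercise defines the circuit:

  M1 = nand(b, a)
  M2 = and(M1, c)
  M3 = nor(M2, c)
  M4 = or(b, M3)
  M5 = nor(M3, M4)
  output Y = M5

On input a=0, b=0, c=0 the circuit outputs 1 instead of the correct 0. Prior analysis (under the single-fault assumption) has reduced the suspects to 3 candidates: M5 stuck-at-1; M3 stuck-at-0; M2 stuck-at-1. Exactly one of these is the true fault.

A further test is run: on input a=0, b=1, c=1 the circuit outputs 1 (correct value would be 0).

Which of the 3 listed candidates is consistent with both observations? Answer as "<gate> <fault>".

M5 stuck-at-1

Evaluate each candidate on input a=0, b=1, c=1:
  M5 stuck-at-1: M1=1, M2=1, M3=0, M4=1, M5=1 [stuck-at-1] → 1 — matches
  M3 stuck-at-0: M1=1, M2=1, M3=0 [stuck-at-0], M4=1, M5=0 → 0 — eliminated
  M2 stuck-at-1: M1=1, M2=1 [stuck-at-1], M3=0, M4=1, M5=0 → 0 — eliminated
Only M5 stuck-at-1 reproduces the observed 1.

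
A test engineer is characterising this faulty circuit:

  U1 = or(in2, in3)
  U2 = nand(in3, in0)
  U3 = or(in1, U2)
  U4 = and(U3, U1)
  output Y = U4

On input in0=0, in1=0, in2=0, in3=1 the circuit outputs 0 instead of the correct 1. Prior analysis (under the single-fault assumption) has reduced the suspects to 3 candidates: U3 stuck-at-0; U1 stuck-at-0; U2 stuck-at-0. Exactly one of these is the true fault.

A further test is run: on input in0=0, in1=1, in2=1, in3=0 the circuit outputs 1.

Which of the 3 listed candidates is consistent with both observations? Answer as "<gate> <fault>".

Evaluate each candidate on input in0=0, in1=1, in2=1, in3=0:
  U3 stuck-at-0: U1=1, U2=1, U3=0 [stuck-at-0], U4=0 → 0 — eliminated
  U1 stuck-at-0: U1=0 [stuck-at-0], U2=1, U3=1, U4=0 → 0 — eliminated
  U2 stuck-at-0: U1=1, U2=0 [stuck-at-0], U3=1, U4=1 → 1 — matches
Only U2 stuck-at-0 reproduces the observed 1.

U2 stuck-at-0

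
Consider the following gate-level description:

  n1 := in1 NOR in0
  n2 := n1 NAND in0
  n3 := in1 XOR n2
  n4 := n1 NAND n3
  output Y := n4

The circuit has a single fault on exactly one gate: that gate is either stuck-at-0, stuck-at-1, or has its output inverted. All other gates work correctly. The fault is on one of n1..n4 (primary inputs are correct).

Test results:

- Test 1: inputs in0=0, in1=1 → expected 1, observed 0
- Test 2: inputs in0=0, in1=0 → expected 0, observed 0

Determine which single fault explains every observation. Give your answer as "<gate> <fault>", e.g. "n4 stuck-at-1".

n4 stuck-at-0

Fault-free values for test 1 (in0=0, in1=1): n1=0, n2=1, n3=0, n4=1, giving Y=1. Observed 0.
Test 1: faults giving observed 0 are {n4 stuck-at-0, n4 inverted output}.
Test 2 (in0=0, in1=0): fault-free n1=1, n2=1, n3=1, n4=0 → 0; observed 0. Eliminates n4 inverted output.
Only n4 stuck-at-0 is consistent with every test.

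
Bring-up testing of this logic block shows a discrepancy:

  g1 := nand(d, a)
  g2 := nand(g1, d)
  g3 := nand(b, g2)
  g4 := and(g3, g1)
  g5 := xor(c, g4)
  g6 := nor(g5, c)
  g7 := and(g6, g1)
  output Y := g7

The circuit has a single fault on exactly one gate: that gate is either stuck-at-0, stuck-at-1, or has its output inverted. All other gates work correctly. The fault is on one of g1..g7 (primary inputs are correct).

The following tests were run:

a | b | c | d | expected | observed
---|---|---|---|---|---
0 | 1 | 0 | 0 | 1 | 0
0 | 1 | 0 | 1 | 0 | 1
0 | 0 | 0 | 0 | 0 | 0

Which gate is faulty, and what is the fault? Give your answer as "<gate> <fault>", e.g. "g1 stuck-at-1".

Fault-free values for test 1 (a=0, b=1, c=0, d=0): g1=1, g2=1, g3=0, g4=0, g5=0, g6=1, g7=1, giving Y=1. Observed 0.
Test 1: faults giving observed 0 are {g1 stuck-at-0, g1 inverted output, g2 stuck-at-0, g2 inverted output, g3 stuck-at-1, g3 inverted output, g4 stuck-at-1, g4 inverted output, g5 stuck-at-1, g5 inverted output, g6 stuck-at-0, g6 inverted output, g7 stuck-at-0, g7 inverted output}.
Test 2 (a=0, b=1, c=0, d=1): fault-free g1=1, g2=0, g3=1, g4=1, g5=1, g6=0, g7=0 → 0; observed 1. Eliminates g1 stuck-at-0, g1 inverted output, g2 stuck-at-0, g3 stuck-at-1, g4 stuck-at-1, g5 stuck-at-1, g6 stuck-at-0, g7 stuck-at-0.
Test 3 (a=0, b=0, c=0, d=0): fault-free g1=1, g2=1, g3=1, g4=1, g5=1, g6=0, g7=0 → 0; observed 0. Eliminates g3 inverted output, g4 inverted output, g5 inverted output, g6 inverted output, g7 inverted output.
Only g2 inverted output is consistent with every test.

g2 inverted output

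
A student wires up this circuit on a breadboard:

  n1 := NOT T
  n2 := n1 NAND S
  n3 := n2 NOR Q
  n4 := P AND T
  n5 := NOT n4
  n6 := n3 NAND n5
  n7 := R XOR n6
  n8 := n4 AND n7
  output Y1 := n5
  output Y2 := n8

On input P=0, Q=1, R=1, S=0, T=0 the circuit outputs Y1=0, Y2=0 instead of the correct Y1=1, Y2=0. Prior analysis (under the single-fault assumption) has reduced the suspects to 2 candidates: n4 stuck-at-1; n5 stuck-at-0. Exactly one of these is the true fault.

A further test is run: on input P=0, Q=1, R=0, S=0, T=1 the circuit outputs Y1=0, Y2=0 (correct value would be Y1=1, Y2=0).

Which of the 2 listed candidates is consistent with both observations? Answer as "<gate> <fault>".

Evaluate each candidate on input P=0, Q=1, R=0, S=0, T=1:
  n4 stuck-at-1: n1=0, n2=1, n3=0, n4=1 [stuck-at-1], n5=0, n6=1, n7=1, n8=1 → Y1=0, Y2=1 — eliminated
  n5 stuck-at-0: n1=0, n2=1, n3=0, n4=0, n5=0 [stuck-at-0], n6=1, n7=1, n8=0 → Y1=0, Y2=0 — matches
Only n5 stuck-at-0 reproduces the observed Y1=0, Y2=0.

n5 stuck-at-0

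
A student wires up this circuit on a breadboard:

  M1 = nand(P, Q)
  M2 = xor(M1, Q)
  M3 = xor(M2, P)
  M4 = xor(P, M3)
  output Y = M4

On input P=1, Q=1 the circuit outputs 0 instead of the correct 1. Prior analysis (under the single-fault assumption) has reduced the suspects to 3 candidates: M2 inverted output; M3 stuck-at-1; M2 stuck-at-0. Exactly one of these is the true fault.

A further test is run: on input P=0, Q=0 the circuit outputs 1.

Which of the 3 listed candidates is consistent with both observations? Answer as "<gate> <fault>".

Evaluate each candidate on input P=0, Q=0:
  M2 inverted output: M1=1, M2=0 [inverted output], M3=0, M4=0 → 0 — eliminated
  M3 stuck-at-1: M1=1, M2=1, M3=1 [stuck-at-1], M4=1 → 1 — matches
  M2 stuck-at-0: M1=1, M2=0 [stuck-at-0], M3=0, M4=0 → 0 — eliminated
Only M3 stuck-at-1 reproduces the observed 1.

M3 stuck-at-1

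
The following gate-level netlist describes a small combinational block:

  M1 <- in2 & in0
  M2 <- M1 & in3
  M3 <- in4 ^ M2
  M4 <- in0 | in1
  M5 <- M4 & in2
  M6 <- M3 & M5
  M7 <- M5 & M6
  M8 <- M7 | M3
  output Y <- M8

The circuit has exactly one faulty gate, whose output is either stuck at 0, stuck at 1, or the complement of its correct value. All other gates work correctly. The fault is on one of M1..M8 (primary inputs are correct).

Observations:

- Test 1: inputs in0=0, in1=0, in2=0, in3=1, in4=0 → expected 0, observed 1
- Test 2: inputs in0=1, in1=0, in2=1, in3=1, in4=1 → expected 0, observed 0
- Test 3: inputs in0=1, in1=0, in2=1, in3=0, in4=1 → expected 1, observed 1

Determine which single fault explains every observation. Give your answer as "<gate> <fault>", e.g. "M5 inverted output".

Fault-free values for test 1 (in0=0, in1=0, in2=0, in3=1, in4=0): M1=0, M2=0, M3=0, M4=0, M5=0, M6=0, M7=0, M8=0, giving Y=0. Observed 1.
Test 1: faults giving observed 1 are {M1 stuck-at-1, M1 inverted output, M2 stuck-at-1, M2 inverted output, M3 stuck-at-1, M3 inverted output, M7 stuck-at-1, M7 inverted output, M8 stuck-at-1, M8 inverted output}.
Test 2 (in0=1, in1=0, in2=1, in3=1, in4=1): fault-free M1=1, M2=1, M3=0, M4=1, M5=1, M6=0, M7=0, M8=0 → 0; observed 0. Eliminates M1 inverted output, M2 inverted output, M3 stuck-at-1, M3 inverted output, M7 stuck-at-1, M7 inverted output, M8 stuck-at-1, M8 inverted output.
Test 3 (in0=1, in1=0, in2=1, in3=0, in4=1): fault-free M1=1, M2=0, M3=1, M4=1, M5=1, M6=1, M7=1, M8=1 → 1; observed 1. Eliminates M2 stuck-at-1.
Only M1 stuck-at-1 is consistent with every test.

M1 stuck-at-1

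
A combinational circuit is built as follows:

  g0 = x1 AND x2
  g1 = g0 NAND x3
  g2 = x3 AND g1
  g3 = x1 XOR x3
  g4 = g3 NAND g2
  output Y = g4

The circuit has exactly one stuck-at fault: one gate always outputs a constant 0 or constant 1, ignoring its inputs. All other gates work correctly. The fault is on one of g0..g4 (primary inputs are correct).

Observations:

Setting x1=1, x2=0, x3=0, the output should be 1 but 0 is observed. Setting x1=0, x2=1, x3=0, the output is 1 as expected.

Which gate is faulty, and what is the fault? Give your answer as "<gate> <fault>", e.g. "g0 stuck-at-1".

Fault-free values for test 1 (x1=1, x2=0, x3=0): g0=0, g1=1, g2=0, g3=1, g4=1, giving Y=1. Observed 0.
Test 1: faults giving observed 0 are {g2 stuck-at-1, g4 stuck-at-0}.
Test 2 (x1=0, x2=1, x3=0): fault-free g0=0, g1=1, g2=0, g3=0, g4=1 → 1; observed 1. Eliminates g4 stuck-at-0.
Only g2 stuck-at-1 is consistent with every test.

g2 stuck-at-1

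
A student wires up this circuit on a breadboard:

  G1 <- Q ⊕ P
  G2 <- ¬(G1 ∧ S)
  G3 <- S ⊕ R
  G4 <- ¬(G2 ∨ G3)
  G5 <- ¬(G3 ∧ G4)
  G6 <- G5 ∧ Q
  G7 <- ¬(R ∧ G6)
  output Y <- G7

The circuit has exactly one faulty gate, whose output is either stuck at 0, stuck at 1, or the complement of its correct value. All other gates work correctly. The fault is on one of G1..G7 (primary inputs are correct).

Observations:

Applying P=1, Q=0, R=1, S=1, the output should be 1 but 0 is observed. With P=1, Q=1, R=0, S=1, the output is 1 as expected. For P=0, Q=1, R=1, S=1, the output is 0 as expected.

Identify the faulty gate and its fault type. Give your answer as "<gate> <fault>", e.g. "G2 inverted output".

G6 stuck-at-1

Fault-free values for test 1 (P=1, Q=0, R=1, S=1): G1=1, G2=0, G3=0, G4=1, G5=1, G6=0, G7=1, giving Y=1. Observed 0.
Test 1: faults giving observed 0 are {G6 stuck-at-1, G6 inverted output, G7 stuck-at-0, G7 inverted output}.
Test 2 (P=1, Q=1, R=0, S=1): fault-free G1=0, G2=1, G3=1, G4=0, G5=1, G6=1, G7=1 → 1; observed 1. Eliminates G7 stuck-at-0, G7 inverted output.
Test 3 (P=0, Q=1, R=1, S=1): fault-free G1=1, G2=0, G3=0, G4=1, G5=1, G6=1, G7=0 → 0; observed 0. Eliminates G6 inverted output.
Only G6 stuck-at-1 is consistent with every test.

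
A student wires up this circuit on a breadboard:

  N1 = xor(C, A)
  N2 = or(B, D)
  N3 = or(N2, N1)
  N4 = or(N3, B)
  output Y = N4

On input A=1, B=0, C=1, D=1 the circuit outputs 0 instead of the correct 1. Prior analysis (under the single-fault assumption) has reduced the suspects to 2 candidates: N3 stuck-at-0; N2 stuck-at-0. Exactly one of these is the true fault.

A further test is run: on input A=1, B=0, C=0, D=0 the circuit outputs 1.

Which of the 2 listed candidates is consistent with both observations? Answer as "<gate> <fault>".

Evaluate each candidate on input A=1, B=0, C=0, D=0:
  N3 stuck-at-0: N1=1, N2=0, N3=0 [stuck-at-0], N4=0 → 0 — eliminated
  N2 stuck-at-0: N1=1, N2=0 [stuck-at-0], N3=1, N4=1 → 1 — matches
Only N2 stuck-at-0 reproduces the observed 1.

N2 stuck-at-0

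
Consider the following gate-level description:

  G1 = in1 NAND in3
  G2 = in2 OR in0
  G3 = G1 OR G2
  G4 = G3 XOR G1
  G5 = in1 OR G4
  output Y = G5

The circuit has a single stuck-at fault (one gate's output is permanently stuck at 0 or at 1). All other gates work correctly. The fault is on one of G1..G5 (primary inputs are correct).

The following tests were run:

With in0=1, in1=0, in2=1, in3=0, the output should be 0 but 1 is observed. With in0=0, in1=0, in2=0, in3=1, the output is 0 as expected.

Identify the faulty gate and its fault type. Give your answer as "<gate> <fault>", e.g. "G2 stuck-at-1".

Fault-free values for test 1 (in0=1, in1=0, in2=1, in3=0): G1=1, G2=1, G3=1, G4=0, G5=0, giving Y=0. Observed 1.
Test 1: faults giving observed 1 are {G1 stuck-at-0, G3 stuck-at-0, G4 stuck-at-1, G5 stuck-at-1}.
Test 2 (in0=0, in1=0, in2=0, in3=1): fault-free G1=1, G2=0, G3=1, G4=0, G5=0 → 0; observed 0. Eliminates G3 stuck-at-0, G4 stuck-at-1, G5 stuck-at-1.
Only G1 stuck-at-0 is consistent with every test.

G1 stuck-at-0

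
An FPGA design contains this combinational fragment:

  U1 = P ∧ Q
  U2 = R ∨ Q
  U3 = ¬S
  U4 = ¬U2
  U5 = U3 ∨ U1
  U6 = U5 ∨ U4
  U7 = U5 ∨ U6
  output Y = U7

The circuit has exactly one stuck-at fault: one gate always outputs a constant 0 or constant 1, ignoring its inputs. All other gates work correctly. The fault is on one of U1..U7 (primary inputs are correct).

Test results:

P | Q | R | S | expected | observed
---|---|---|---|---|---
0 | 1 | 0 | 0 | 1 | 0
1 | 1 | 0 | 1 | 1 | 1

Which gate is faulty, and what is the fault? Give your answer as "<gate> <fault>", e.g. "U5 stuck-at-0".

Fault-free values for test 1 (P=0, Q=1, R=0, S=0): U1=0, U2=1, U3=1, U4=0, U5=1, U6=1, U7=1, giving Y=1. Observed 0.
Test 1: faults giving observed 0 are {U3 stuck-at-0, U5 stuck-at-0, U7 stuck-at-0}.
Test 2 (P=1, Q=1, R=0, S=1): fault-free U1=1, U2=1, U3=0, U4=0, U5=1, U6=1, U7=1 → 1; observed 1. Eliminates U5 stuck-at-0, U7 stuck-at-0.
Only U3 stuck-at-0 is consistent with every test.

U3 stuck-at-0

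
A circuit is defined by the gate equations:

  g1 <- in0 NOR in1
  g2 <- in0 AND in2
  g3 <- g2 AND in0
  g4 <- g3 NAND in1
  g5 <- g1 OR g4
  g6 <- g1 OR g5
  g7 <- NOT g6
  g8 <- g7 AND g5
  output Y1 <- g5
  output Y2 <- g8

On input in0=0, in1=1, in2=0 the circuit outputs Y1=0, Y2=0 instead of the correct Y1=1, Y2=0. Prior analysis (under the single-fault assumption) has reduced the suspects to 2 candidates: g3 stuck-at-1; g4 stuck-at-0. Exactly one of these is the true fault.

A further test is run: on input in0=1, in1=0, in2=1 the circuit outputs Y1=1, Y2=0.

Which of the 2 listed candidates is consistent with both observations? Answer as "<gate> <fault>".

Evaluate each candidate on input in0=1, in1=0, in2=1:
  g3 stuck-at-1: g1=0, g2=1, g3=1 [stuck-at-1], g4=1, g5=1, g6=1, g7=0, g8=0 → Y1=1, Y2=0 — matches
  g4 stuck-at-0: g1=0, g2=1, g3=1, g4=0 [stuck-at-0], g5=0, g6=0, g7=1, g8=0 → Y1=0, Y2=0 — eliminated
Only g3 stuck-at-1 reproduces the observed Y1=1, Y2=0.

g3 stuck-at-1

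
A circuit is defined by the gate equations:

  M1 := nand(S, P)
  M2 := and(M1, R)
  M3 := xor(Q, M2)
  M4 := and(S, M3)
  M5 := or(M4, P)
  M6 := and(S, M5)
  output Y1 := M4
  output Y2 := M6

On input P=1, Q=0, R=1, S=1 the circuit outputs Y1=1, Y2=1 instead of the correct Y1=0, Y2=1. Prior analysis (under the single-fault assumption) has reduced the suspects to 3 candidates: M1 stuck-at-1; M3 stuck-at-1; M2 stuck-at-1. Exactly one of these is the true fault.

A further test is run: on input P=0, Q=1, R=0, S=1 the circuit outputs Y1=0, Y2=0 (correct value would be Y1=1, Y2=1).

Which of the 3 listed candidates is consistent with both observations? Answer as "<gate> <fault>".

M2 stuck-at-1

Evaluate each candidate on input P=0, Q=1, R=0, S=1:
  M1 stuck-at-1: M1=1 [stuck-at-1], M2=0, M3=1, M4=1, M5=1, M6=1 → Y1=1, Y2=1 — eliminated
  M3 stuck-at-1: M1=1, M2=0, M3=1 [stuck-at-1], M4=1, M5=1, M6=1 → Y1=1, Y2=1 — eliminated
  M2 stuck-at-1: M1=1, M2=1 [stuck-at-1], M3=0, M4=0, M5=0, M6=0 → Y1=0, Y2=0 — matches
Only M2 stuck-at-1 reproduces the observed Y1=0, Y2=0.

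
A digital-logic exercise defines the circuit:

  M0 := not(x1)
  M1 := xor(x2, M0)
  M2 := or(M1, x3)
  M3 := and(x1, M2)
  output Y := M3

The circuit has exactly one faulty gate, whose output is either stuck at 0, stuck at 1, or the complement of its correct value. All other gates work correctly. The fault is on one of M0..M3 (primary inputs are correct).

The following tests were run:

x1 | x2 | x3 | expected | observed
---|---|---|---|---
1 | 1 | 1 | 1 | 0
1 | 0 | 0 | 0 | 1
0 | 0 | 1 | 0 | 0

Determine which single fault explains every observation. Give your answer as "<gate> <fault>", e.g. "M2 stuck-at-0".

M2 inverted output

Fault-free values for test 1 (x1=1, x2=1, x3=1): M0=0, M1=1, M2=1, M3=1, giving Y=1. Observed 0.
Test 1: faults giving observed 0 are {M2 stuck-at-0, M2 inverted output, M3 stuck-at-0, M3 inverted output}.
Test 2 (x1=1, x2=0, x3=0): fault-free M0=0, M1=0, M2=0, M3=0 → 0; observed 1. Eliminates M2 stuck-at-0, M3 stuck-at-0.
Test 3 (x1=0, x2=0, x3=1): fault-free M0=1, M1=1, M2=1, M3=0 → 0; observed 0. Eliminates M3 inverted output.
Only M2 inverted output is consistent with every test.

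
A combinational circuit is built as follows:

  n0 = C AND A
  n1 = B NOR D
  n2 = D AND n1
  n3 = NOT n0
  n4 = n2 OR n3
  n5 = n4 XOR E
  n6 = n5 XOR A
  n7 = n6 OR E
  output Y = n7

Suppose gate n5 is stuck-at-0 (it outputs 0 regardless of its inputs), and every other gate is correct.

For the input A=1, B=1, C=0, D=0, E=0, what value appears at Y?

1

Propagate with n5 forced: n0=0, n1=0, n2=0, n3=1, n4=1, n5=0 [stuck-at-0], n6=1, n7=1.
So Y = 1. (Without the fault it would be 0.)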